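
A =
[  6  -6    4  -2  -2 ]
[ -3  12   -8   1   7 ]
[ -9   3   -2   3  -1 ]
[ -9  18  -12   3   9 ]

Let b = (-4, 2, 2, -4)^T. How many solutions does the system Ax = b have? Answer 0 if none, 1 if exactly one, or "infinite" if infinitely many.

Row reduce the augmented matrix [A | b].
R2 ← R2 + (1/2)·R1: [0, 9, -6, 0, 6, 0]
R3 ← R3 + (3/2)·R1: [0, -6, 4, 0, -4, -4]
R4 ← R4 + (3/2)·R1: [0, 9, -6, 0, 6, -10]
R3 ← R3 + (2/3)·R2: [0, 0, 0, 0, 0, -4]
R4 ← R4 − R2: [0, 0, 0, 0, 0, -10]
R4 ← R4 − (5/2)·R3: [0, 0, 0, 0, 0, 0]
The echelon form has 3 nonzero rows; the last pivot sits in the augmented column, so rank(A) = 2 but rank([A|b]) = 3.
Since the ranks differ, the system is inconsistent.
It has no solutions.

0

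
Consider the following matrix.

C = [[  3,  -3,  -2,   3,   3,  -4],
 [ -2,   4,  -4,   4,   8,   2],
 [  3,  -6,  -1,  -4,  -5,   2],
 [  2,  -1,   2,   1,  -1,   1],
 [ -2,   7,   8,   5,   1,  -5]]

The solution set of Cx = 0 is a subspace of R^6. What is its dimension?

Row reduce to echelon form.
R2 ← R2 + (2/3)·R1: [0, 2, -16/3, 6, 10, -2/3]
R3 ← R3 − R1: [0, -3, 1, -7, -8, 6]
R4 ← R4 − (2/3)·R1: [0, 1, 10/3, -1, -3, 11/3]
R5 ← R5 + (2/3)·R1: [0, 5, 20/3, 7, 3, -23/3]
R3 ← R3 + (3/2)·R2: [0, 0, -7, 2, 7, 5]
R4 ← R4 − (1/2)·R2: [0, 0, 6, -4, -8, 4]
R5 ← R5 − (5/2)·R2: [0, 0, 20, -8, -22, -6]
R4 ← R4 + (6/7)·R3: [0, 0, 0, -16/7, -2, 58/7]
R5 ← R5 + (20/7)·R3: [0, 0, 0, -16/7, -2, 58/7]
R5 ← R5 − R4: [0, 0, 0, 0, 0, 0]
4 nonzero rows, so rank(C) = 4.
C has 6 columns; by rank–nullity, nullity = 6 − 4 = 2.

2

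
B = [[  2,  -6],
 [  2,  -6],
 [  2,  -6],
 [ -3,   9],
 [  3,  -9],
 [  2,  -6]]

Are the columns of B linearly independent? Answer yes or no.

no

Row reduce B to echelon form.
R2 ← R2 − R1: [0, 0]
R3 ← R3 − R1: [0, 0]
R4 ← R4 + (3/2)·R1: [0, 0]
R5 ← R5 − (3/2)·R1: [0, 0]
R6 ← R6 − R1: [0, 0]
1 pivot among 2 columns.
Only 1 < 2 pivot columns, so the columns are linearly dependent.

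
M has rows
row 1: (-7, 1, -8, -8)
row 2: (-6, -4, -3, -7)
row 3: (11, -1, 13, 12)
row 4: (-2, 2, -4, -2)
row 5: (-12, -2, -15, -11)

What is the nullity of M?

Row reduce to echelon form.
R2 ← R2 − (6/7)·R1: [0, -34/7, 27/7, -1/7]
R3 ← R3 + (11/7)·R1: [0, 4/7, 3/7, -4/7]
R4 ← R4 − (2/7)·R1: [0, 12/7, -12/7, 2/7]
R5 ← R5 − (12/7)·R1: [0, -26/7, -9/7, 19/7]
R3 ← R3 + (2/17)·R2: [0, 0, 15/17, -10/17]
R4 ← R4 + (6/17)·R2: [0, 0, -6/17, 4/17]
R5 ← R5 − (13/17)·R2: [0, 0, -72/17, 48/17]
R4 ← R4 + (2/5)·R3: [0, 0, 0, 0]
R5 ← R5 + (24/5)·R3: [0, 0, 0, 0]
3 nonzero rows, so rank(M) = 3.
M has 4 columns; by rank–nullity, nullity = 4 − 3 = 1.

1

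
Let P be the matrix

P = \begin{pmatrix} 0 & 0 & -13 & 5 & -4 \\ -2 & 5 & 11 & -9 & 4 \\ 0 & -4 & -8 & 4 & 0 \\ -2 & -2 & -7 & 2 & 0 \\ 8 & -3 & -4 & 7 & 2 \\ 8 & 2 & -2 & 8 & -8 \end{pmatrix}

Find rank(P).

Row reduce to echelon form.
Swap R1 ↔ R2
R4 ← R4 − R1: [0, -7, -18, 11, -4]
R5 ← R5 + (4)·R1: [0, 17, 40, -29, 18]
R6 ← R6 + (4)·R1: [0, 22, 42, -28, 8]
Swap R2 ↔ R3
R4 ← R4 − (7/4)·R2: [0, 0, -4, 4, -4]
R5 ← R5 + (17/4)·R2: [0, 0, 6, -12, 18]
R6 ← R6 + (11/2)·R2: [0, 0, -2, -6, 8]
R4 ← R4 − (4/13)·R3: [0, 0, 0, 32/13, -36/13]
R5 ← R5 + (6/13)·R3: [0, 0, 0, -126/13, 210/13]
R6 ← R6 − (2/13)·R3: [0, 0, 0, -88/13, 112/13]
R5 ← R5 + (63/16)·R4: [0, 0, 0, 0, 21/4]
R6 ← R6 + (11/4)·R4: [0, 0, 0, 0, 1]
R6 ← R6 − (4/21)·R5: [0, 0, 0, 0, 0]
Echelon form has 5 nonzero rows, so rank(P) = 5.

5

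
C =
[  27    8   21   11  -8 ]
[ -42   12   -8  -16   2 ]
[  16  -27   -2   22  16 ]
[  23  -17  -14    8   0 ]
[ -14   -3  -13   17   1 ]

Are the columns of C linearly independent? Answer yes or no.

Row reduce C to echelon form.
R2 ← R2 + (14/9)·R1: [0, 220/9, 74/3, 10/9, -94/9]
R3 ← R3 − (16/27)·R1: [0, -857/27, -130/9, 418/27, 560/27]
R4 ← R4 − (23/27)·R1: [0, -643/27, -287/9, -37/27, 184/27]
R5 ← R5 + (14/27)·R1: [0, 31/27, -19/9, 613/27, -85/27]
R3 ← R3 + (857/660)·R2: [0, 0, 5803/330, 1117/66, 2369/330]
R4 ← R4 + (643/660)·R2: [0, 0, -2593/330, -19/66, -1109/330]
R5 ← R5 − (31/660)·R2: [0, 0, -1079/330, 1495/66, -877/330]
R4 ← R4 + (2593/5803)·R3: [0, 0, 0, 42214/5803, -887/5803]
R5 ← R5 + (1079/5803)·R3: [0, 0, 0, 149708/5803, -7676/5803]
R5 ← R5 − (74854/21107)·R4: [0, 0, 0, 0, -16478/21107]
5 pivots among 5 columns.
Every column is a pivot column, so the columns are linearly independent.

yes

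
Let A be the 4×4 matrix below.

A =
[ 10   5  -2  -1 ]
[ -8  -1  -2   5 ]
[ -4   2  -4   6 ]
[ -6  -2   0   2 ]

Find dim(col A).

2

Row reduce to echelon form.
R2 ← R2 + (4/5)·R1: [0, 3, -18/5, 21/5]
R3 ← R3 + (2/5)·R1: [0, 4, -24/5, 28/5]
R4 ← R4 + (3/5)·R1: [0, 1, -6/5, 7/5]
R3 ← R3 − (4/3)·R2: [0, 0, 0, 0]
R4 ← R4 − (1/3)·R2: [0, 0, 0, 0]
Echelon form has 2 nonzero rows, so rank(A) = 2.
The column space has dimension equal to the rank: 2.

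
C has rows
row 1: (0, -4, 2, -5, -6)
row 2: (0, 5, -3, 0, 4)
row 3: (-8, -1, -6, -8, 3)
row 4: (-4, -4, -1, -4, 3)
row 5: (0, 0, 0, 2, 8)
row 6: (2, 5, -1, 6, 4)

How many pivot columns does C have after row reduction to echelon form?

4

Row reduce to echelon form.
Swap R1 ↔ R3
R4 ← R4 − (1/2)·R1: [0, -7/2, 2, 0, 3/2]
R6 ← R6 + (1/4)·R1: [0, 19/4, -5/2, 4, 19/4]
R3 ← R3 + (4/5)·R2: [0, 0, -2/5, -5, -14/5]
R4 ← R4 + (7/10)·R2: [0, 0, -1/10, 0, 43/10]
R6 ← R6 − (19/20)·R2: [0, 0, 7/20, 4, 19/20]
R4 ← R4 − (1/4)·R3: [0, 0, 0, 5/4, 5]
R6 ← R6 + (7/8)·R3: [0, 0, 0, -3/8, -3/2]
R5 ← R5 − (8/5)·R4: [0, 0, 0, 0, 0]
R6 ← R6 + (3/10)·R4: [0, 0, 0, 0, 0]
Echelon form has 4 nonzero rows, so rank(C) = 4.
Each nonzero row contributes one pivot column: 4 pivot columns.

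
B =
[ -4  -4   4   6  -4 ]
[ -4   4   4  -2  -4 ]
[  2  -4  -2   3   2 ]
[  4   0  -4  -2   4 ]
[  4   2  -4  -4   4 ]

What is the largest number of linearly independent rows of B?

2

Row reduce to echelon form.
R2 ← R2 − R1: [0, 8, 0, -8, 0]
R3 ← R3 + (1/2)·R1: [0, -6, 0, 6, 0]
R4 ← R4 + R1: [0, -4, 0, 4, 0]
R5 ← R5 + R1: [0, -2, 0, 2, 0]
R3 ← R3 + (3/4)·R2: [0, 0, 0, 0, 0]
R4 ← R4 + (1/2)·R2: [0, 0, 0, 0, 0]
R5 ← R5 + (1/4)·R2: [0, 0, 0, 0, 0]
Echelon form has 2 nonzero rows, so rank(B) = 2.
The rank gives the maximum number of linearly independent rows: 2.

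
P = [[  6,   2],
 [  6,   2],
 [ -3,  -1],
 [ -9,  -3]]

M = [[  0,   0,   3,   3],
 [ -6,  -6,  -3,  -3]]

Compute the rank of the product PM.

First compute PM:
[[-12, -12,  12,  12],
 [-12, -12,  12,  12],
 [  6,   6,  -6,  -6],
 [ 18,  18, -18, -18]]
Now row reduce the product.
R2 ← R2 − R1: [0, 0, 0, 0]
R3 ← R3 + (1/2)·R1: [0, 0, 0, 0]
R4 ← R4 + (3/2)·R1: [0, 0, 0, 0]
1 nonzero row, so rank(PM) = 1.

1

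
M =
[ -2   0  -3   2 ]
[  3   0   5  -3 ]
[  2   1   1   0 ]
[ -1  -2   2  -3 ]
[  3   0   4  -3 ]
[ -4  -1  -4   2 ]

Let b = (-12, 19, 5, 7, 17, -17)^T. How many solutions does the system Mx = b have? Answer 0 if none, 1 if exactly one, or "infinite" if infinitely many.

infinite

Row reduce the augmented matrix [M | b].
R2 ← R2 + (3/2)·R1: [0, 0, 1/2, 0, 1]
R3 ← R3 + R1: [0, 1, -2, 2, -7]
R4 ← R4 − (1/2)·R1: [0, -2, 7/2, -4, 13]
R5 ← R5 + (3/2)·R1: [0, 0, -1/2, 0, -1]
R6 ← R6 − (2)·R1: [0, -1, 2, -2, 7]
Swap R2 ↔ R3
R4 ← R4 + (2)·R2: [0, 0, -1/2, 0, -1]
R6 ← R6 + R2: [0, 0, 0, 0, 0]
R4 ← R4 + R3: [0, 0, 0, 0, 0]
R5 ← R5 + R3: [0, 0, 0, 0, 0]
The echelon form has 3 nonzero rows, and every pivot lies in the first 4 columns, so rank(M) = rank([M|b]) = 3.
The system is consistent.
rank = 3 < 4 unknowns, so there are infinitely many solutions.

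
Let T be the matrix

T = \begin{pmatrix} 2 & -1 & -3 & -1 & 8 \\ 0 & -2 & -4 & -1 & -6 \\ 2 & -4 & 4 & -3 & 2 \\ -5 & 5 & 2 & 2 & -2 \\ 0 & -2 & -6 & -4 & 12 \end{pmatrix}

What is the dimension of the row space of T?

4

Row reduce to echelon form.
R3 ← R3 − R1: [0, -3, 7, -2, -6]
R4 ← R4 + (5/2)·R1: [0, 5/2, -11/2, -1/2, 18]
R3 ← R3 − (3/2)·R2: [0, 0, 13, -1/2, 3]
R4 ← R4 + (5/4)·R2: [0, 0, -21/2, -7/4, 21/2]
R5 ← R5 − R2: [0, 0, -2, -3, 18]
R4 ← R4 + (21/26)·R3: [0, 0, 0, -28/13, 168/13]
R5 ← R5 + (2/13)·R3: [0, 0, 0, -40/13, 240/13]
R5 ← R5 − (10/7)·R4: [0, 0, 0, 0, 0]
Echelon form has 4 nonzero rows, so rank(T) = 4.
The row space has dimension equal to the rank: 4.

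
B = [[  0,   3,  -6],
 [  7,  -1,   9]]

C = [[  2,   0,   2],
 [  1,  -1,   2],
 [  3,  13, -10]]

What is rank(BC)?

2

First compute BC:
[[-15, -81,  66],
 [ 40, 118, -78]]
Now row reduce the product.
R2 ← R2 + (8/3)·R1: [0, -98, 98]
2 nonzero rows, so rank(BC) = 2.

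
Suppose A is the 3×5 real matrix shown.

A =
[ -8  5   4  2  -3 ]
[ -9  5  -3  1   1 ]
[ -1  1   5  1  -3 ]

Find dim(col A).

2

Row reduce to echelon form.
R2 ← R2 − (9/8)·R1: [0, -5/8, -15/2, -5/4, 35/8]
R3 ← R3 − (1/8)·R1: [0, 3/8, 9/2, 3/4, -21/8]
R3 ← R3 + (3/5)·R2: [0, 0, 0, 0, 0]
Echelon form has 2 nonzero rows, so rank(A) = 2.
The column space has dimension equal to the rank: 2.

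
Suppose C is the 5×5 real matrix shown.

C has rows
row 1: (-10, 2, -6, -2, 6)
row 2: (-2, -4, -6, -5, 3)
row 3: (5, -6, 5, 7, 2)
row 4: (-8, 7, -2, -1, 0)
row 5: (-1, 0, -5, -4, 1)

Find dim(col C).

5

Row reduce to echelon form.
R2 ← R2 − (1/5)·R1: [0, -22/5, -24/5, -23/5, 9/5]
R3 ← R3 + (1/2)·R1: [0, -5, 2, 6, 5]
R4 ← R4 − (4/5)·R1: [0, 27/5, 14/5, 3/5, -24/5]
R5 ← R5 − (1/10)·R1: [0, -1/5, -22/5, -19/5, 2/5]
R3 ← R3 − (25/22)·R2: [0, 0, 82/11, 247/22, 65/22]
R4 ← R4 + (27/22)·R2: [0, 0, -34/11, -111/22, -57/22]
R5 ← R5 − (1/22)·R2: [0, 0, -46/11, -79/22, 7/22]
R4 ← R4 + (17/41)·R3: [0, 0, 0, -16/41, -56/41]
R5 ← R5 + (23/41)·R3: [0, 0, 0, 111/41, 81/41]
R5 ← R5 + (111/16)·R4: [0, 0, 0, 0, -15/2]
Echelon form has 5 nonzero rows, so rank(C) = 5.
The column space has dimension equal to the rank: 5.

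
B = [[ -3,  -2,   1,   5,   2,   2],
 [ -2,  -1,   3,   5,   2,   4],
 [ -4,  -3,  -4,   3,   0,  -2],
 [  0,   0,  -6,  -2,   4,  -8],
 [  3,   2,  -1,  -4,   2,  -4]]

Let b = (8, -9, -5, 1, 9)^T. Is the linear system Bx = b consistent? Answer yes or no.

Row reduce the augmented matrix [B | b].
R2 ← R2 − (2/3)·R1: [0, 1/3, 7/3, 5/3, 2/3, 8/3, -43/3]
R3 ← R3 − (4/3)·R1: [0, -1/3, -16/3, -11/3, -8/3, -14/3, -47/3]
R5 ← R5 + R1: [0, 0, 0, 1, 4, -2, 17]
R3 ← R3 + R2: [0, 0, -3, -2, -2, -2, -30]
R4 ← R4 − (2)·R3: [0, 0, 0, 2, 8, -4, 61]
R5 ← R5 − (1/2)·R4: [0, 0, 0, 0, 0, 0, -27/2]
The echelon form has 5 nonzero rows; the last pivot sits in the augmented column, so rank(B) = 4 but rank([B|b]) = 5.
Since the ranks differ, the system is inconsistent.

no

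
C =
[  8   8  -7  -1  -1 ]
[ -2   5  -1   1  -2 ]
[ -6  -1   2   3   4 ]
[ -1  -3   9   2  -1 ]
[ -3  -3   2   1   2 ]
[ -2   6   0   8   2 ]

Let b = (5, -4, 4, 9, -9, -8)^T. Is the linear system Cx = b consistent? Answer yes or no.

no

Row reduce the augmented matrix [C | b].
R2 ← R2 + (1/4)·R1: [0, 7, -11/4, 3/4, -9/4, -11/4]
R3 ← R3 + (3/4)·R1: [0, 5, -13/4, 9/4, 13/4, 31/4]
R4 ← R4 + (1/8)·R1: [0, -2, 65/8, 15/8, -9/8, 77/8]
R5 ← R5 + (3/8)·R1: [0, 0, -5/8, 5/8, 13/8, -57/8]
R6 ← R6 + (1/4)·R1: [0, 8, -7/4, 31/4, 7/4, -27/4]
R3 ← R3 − (5/7)·R2: [0, 0, -9/7, 12/7, 34/7, 68/7]
R4 ← R4 + (2/7)·R2: [0, 0, 411/56, 117/56, -99/56, 495/56]
R6 ← R6 − (8/7)·R2: [0, 0, 39/28, 193/28, 121/28, -101/28]
R4 ← R4 + (137/24)·R3: [0, 0, 0, 95/8, 623/24, 1543/24]
R5 ← R5 − (35/72)·R3: [0, 0, 0, -5/24, -53/72, -853/72]
R6 ← R6 + (13/12)·R3: [0, 0, 0, 35/4, 115/12, 83/12]
R5 ← R5 + (1/57)·R4: [0, 0, 0, 0, -16/57, -611/57]
R6 ← R6 − (14/19)·R4: [0, 0, 0, 0, -544/57, -2306/57]
R6 ← R6 − (34)·R5: [0, 0, 0, 0, 0, 324]
The echelon form has 6 nonzero rows; the last pivot sits in the augmented column, so rank(C) = 5 but rank([C|b]) = 6.
Since the ranks differ, the system is inconsistent.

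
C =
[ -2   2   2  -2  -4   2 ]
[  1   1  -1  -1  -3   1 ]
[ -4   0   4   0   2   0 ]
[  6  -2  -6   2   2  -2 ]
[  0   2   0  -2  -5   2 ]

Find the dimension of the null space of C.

Row reduce to echelon form.
R2 ← R2 + (1/2)·R1: [0, 2, 0, -2, -5, 2]
R3 ← R3 − (2)·R1: [0, -4, 0, 4, 10, -4]
R4 ← R4 + (3)·R1: [0, 4, 0, -4, -10, 4]
R3 ← R3 + (2)·R2: [0, 0, 0, 0, 0, 0]
R4 ← R4 − (2)·R2: [0, 0, 0, 0, 0, 0]
R5 ← R5 − R2: [0, 0, 0, 0, 0, 0]
2 nonzero rows, so rank(C) = 2.
C has 6 columns; by rank–nullity, nullity = 6 − 2 = 4.

4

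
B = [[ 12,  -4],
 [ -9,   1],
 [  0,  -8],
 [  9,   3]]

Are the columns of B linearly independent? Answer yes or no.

Row reduce B to echelon form.
R2 ← R2 + (3/4)·R1: [0, -2]
R4 ← R4 − (3/4)·R1: [0, 6]
R3 ← R3 − (4)·R2: [0, 0]
R4 ← R4 + (3)·R2: [0, 0]
2 pivots among 2 columns.
Every column is a pivot column, so the columns are linearly independent.

yes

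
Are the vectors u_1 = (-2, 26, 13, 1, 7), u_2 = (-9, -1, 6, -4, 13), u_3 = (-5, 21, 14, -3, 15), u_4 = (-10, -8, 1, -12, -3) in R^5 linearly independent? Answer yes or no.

yes

Form the matrix with these vectors as rows and row reduce.
R2 ← R2 − (9/2)·R1: [0, -118, -105/2, -17/2, -37/2]
R3 ← R3 − (5/2)·R1: [0, -44, -37/2, -11/2, -5/2]
R4 ← R4 − (5)·R1: [0, -138, -64, -17, -38]
R3 ← R3 − (22/59)·R2: [0, 0, 127/118, -275/118, 519/118]
R4 ← R4 − (69/59)·R2: [0, 0, -307/118, -833/118, -1931/118]
R4 ← R4 + (307/127)·R3: [0, 0, 0, -1612/127, -728/127]
4 nonzero rows, so the 4 vectors span a space of dimension 4.
Since 4 = 4, the vectors are linearly independent.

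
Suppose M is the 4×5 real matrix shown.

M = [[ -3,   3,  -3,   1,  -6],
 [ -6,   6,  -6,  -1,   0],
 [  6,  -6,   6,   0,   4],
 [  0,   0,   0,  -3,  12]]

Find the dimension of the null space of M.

Row reduce to echelon form.
R2 ← R2 − (2)·R1: [0, 0, 0, -3, 12]
R3 ← R3 + (2)·R1: [0, 0, 0, 2, -8]
R3 ← R3 + (2/3)·R2: [0, 0, 0, 0, 0]
R4 ← R4 − R2: [0, 0, 0, 0, 0]
2 nonzero rows, so rank(M) = 2.
M has 5 columns; by rank–nullity, nullity = 5 − 2 = 3.

3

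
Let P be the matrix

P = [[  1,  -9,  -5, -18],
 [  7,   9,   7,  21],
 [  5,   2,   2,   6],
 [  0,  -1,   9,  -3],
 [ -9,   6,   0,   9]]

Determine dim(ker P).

Row reduce to echelon form.
R2 ← R2 − (7)·R1: [0, 72, 42, 147]
R3 ← R3 − (5)·R1: [0, 47, 27, 96]
R5 ← R5 + (9)·R1: [0, -75, -45, -153]
R3 ← R3 − (47/72)·R2: [0, 0, -5/12, 1/24]
R4 ← R4 + (1/72)·R2: [0, 0, 115/12, -23/24]
R5 ← R5 + (25/24)·R2: [0, 0, -5/4, 1/8]
R4 ← R4 + (23)·R3: [0, 0, 0, 0]
R5 ← R5 − (3)·R3: [0, 0, 0, 0]
3 nonzero rows, so rank(P) = 3.
P has 4 columns; by rank–nullity, nullity = 4 − 3 = 1.

1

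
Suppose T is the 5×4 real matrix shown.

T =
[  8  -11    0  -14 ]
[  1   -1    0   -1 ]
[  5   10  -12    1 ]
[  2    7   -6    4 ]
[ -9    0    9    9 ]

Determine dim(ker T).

1

Row reduce to echelon form.
R2 ← R2 − (1/8)·R1: [0, 3/8, 0, 3/4]
R3 ← R3 − (5/8)·R1: [0, 135/8, -12, 39/4]
R4 ← R4 − (1/4)·R1: [0, 39/4, -6, 15/2]
R5 ← R5 + (9/8)·R1: [0, -99/8, 9, -27/4]
R3 ← R3 − (45)·R2: [0, 0, -12, -24]
R4 ← R4 − (26)·R2: [0, 0, -6, -12]
R5 ← R5 + (33)·R2: [0, 0, 9, 18]
R4 ← R4 − (1/2)·R3: [0, 0, 0, 0]
R5 ← R5 + (3/4)·R3: [0, 0, 0, 0]
3 nonzero rows, so rank(T) = 3.
T has 4 columns; by rank–nullity, nullity = 4 − 3 = 1.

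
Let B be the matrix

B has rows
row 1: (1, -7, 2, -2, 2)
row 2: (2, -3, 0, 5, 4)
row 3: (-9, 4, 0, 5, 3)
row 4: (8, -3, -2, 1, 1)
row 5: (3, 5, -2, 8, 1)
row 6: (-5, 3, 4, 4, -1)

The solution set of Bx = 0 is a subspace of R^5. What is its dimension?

0

Row reduce to echelon form.
R2 ← R2 − (2)·R1: [0, 11, -4, 9, 0]
R3 ← R3 + (9)·R1: [0, -59, 18, -13, 21]
R4 ← R4 − (8)·R1: [0, 53, -18, 17, -15]
R5 ← R5 − (3)·R1: [0, 26, -8, 14, -5]
R6 ← R6 + (5)·R1: [0, -32, 14, -6, 9]
R3 ← R3 + (59/11)·R2: [0, 0, -38/11, 388/11, 21]
R4 ← R4 − (53/11)·R2: [0, 0, 14/11, -290/11, -15]
R5 ← R5 − (26/11)·R2: [0, 0, 16/11, -80/11, -5]
R6 ← R6 + (32/11)·R2: [0, 0, 26/11, 222/11, 9]
R4 ← R4 + (7/19)·R3: [0, 0, 0, -254/19, -138/19]
R5 ← R5 + (8/19)·R3: [0, 0, 0, 144/19, 73/19]
R6 ← R6 + (13/19)·R3: [0, 0, 0, 842/19, 444/19]
R5 ← R5 + (72/127)·R4: [0, 0, 0, 0, -35/127]
R6 ← R6 + (421/127)·R4: [0, 0, 0, 0, -90/127]
R6 ← R6 − (18/7)·R5: [0, 0, 0, 0, 0]
5 nonzero rows, so rank(B) = 5.
B has 5 columns; by rank–nullity, nullity = 5 − 5 = 0.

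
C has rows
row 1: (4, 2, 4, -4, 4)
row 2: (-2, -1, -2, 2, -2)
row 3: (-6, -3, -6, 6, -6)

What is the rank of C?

1

Row reduce to echelon form.
R2 ← R2 + (1/2)·R1: [0, 0, 0, 0, 0]
R3 ← R3 + (3/2)·R1: [0, 0, 0, 0, 0]
Echelon form has 1 nonzero row, so rank(C) = 1.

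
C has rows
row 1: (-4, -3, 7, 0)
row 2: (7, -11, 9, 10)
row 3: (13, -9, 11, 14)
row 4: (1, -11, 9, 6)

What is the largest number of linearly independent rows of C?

Row reduce to echelon form.
R2 ← R2 + (7/4)·R1: [0, -65/4, 85/4, 10]
R3 ← R3 + (13/4)·R1: [0, -75/4, 135/4, 14]
R4 ← R4 + (1/4)·R1: [0, -47/4, 43/4, 6]
R3 ← R3 − (15/13)·R2: [0, 0, 120/13, 32/13]
R4 ← R4 − (47/65)·R2: [0, 0, -60/13, -16/13]
R4 ← R4 + (1/2)·R3: [0, 0, 0, 0]
Echelon form has 3 nonzero rows, so rank(C) = 3.
The rank gives the maximum number of linearly independent rows: 3.

3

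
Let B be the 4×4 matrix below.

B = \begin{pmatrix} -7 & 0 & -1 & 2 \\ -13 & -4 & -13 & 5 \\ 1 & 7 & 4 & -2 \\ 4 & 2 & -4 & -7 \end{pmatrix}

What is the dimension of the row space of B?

Row reduce to echelon form.
R2 ← R2 − (13/7)·R1: [0, -4, -78/7, 9/7]
R3 ← R3 + (1/7)·R1: [0, 7, 27/7, -12/7]
R4 ← R4 + (4/7)·R1: [0, 2, -32/7, -41/7]
R3 ← R3 + (7/4)·R2: [0, 0, -219/14, 15/28]
R4 ← R4 + (1/2)·R2: [0, 0, -71/7, -73/14]
R4 ← R4 − (142/219)·R3: [0, 0, 0, -406/73]
Echelon form has 4 nonzero rows, so rank(B) = 4.
The row space has dimension equal to the rank: 4.

4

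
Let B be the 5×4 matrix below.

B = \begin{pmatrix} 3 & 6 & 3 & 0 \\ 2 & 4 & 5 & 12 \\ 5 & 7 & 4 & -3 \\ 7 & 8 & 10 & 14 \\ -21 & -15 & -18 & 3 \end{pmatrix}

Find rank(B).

3

Row reduce to echelon form.
R2 ← R2 − (2/3)·R1: [0, 0, 3, 12]
R3 ← R3 − (5/3)·R1: [0, -3, -1, -3]
R4 ← R4 − (7/3)·R1: [0, -6, 3, 14]
R5 ← R5 + (7)·R1: [0, 27, 3, 3]
Swap R2 ↔ R3
R4 ← R4 − (2)·R2: [0, 0, 5, 20]
R5 ← R5 + (9)·R2: [0, 0, -6, -24]
R4 ← R4 − (5/3)·R3: [0, 0, 0, 0]
R5 ← R5 + (2)·R3: [0, 0, 0, 0]
Echelon form has 3 nonzero rows, so rank(B) = 3.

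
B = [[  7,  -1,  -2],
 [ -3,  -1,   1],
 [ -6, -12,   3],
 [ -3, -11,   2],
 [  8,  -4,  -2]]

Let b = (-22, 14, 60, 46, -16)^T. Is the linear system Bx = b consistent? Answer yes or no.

Row reduce the augmented matrix [B | b].
R2 ← R2 + (3/7)·R1: [0, -10/7, 1/7, 32/7]
R3 ← R3 + (6/7)·R1: [0, -90/7, 9/7, 288/7]
R4 ← R4 + (3/7)·R1: [0, -80/7, 8/7, 256/7]
R5 ← R5 − (8/7)·R1: [0, -20/7, 2/7, 64/7]
R3 ← R3 − (9)·R2: [0, 0, 0, 0]
R4 ← R4 − (8)·R2: [0, 0, 0, 0]
R5 ← R5 − (2)·R2: [0, 0, 0, 0]
The echelon form has 2 nonzero rows, and every pivot lies in the first 3 columns, so rank(B) = rank([B|b]) = 2.
The system is consistent.

yes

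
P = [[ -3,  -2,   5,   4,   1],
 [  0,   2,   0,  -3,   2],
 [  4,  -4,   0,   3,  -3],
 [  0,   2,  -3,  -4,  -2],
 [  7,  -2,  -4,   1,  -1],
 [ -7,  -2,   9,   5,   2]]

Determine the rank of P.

Row reduce to echelon form.
R3 ← R3 + (4/3)·R1: [0, -20/3, 20/3, 25/3, -5/3]
R5 ← R5 + (7/3)·R1: [0, -20/3, 23/3, 31/3, 4/3]
R6 ← R6 − (7/3)·R1: [0, 8/3, -8/3, -13/3, -1/3]
R3 ← R3 + (10/3)·R2: [0, 0, 20/3, -5/3, 5]
R4 ← R4 − R2: [0, 0, -3, -1, -4]
R5 ← R5 + (10/3)·R2: [0, 0, 23/3, 1/3, 8]
R6 ← R6 − (4/3)·R2: [0, 0, -8/3, -1/3, -3]
R4 ← R4 + (9/20)·R3: [0, 0, 0, -7/4, -7/4]
R5 ← R5 − (23/20)·R3: [0, 0, 0, 9/4, 9/4]
R6 ← R6 + (2/5)·R3: [0, 0, 0, -1, -1]
R5 ← R5 + (9/7)·R4: [0, 0, 0, 0, 0]
R6 ← R6 − (4/7)·R4: [0, 0, 0, 0, 0]
Echelon form has 4 nonzero rows, so rank(P) = 4.

4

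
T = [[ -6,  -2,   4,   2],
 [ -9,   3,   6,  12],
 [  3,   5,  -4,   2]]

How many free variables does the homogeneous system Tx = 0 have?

1

Row reduce to echelon form.
R2 ← R2 − (3/2)·R1: [0, 6, 0, 9]
R3 ← R3 + (1/2)·R1: [0, 4, -2, 3]
R3 ← R3 − (2/3)·R2: [0, 0, -2, -3]
3 nonzero rows, so rank(T) = 3.
T has 4 columns; by rank–nullity, nullity = 4 − 3 = 1.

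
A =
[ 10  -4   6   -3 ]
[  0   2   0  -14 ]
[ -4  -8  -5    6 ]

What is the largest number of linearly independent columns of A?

3

Row reduce to echelon form.
R3 ← R3 + (2/5)·R1: [0, -48/5, -13/5, 24/5]
R3 ← R3 + (24/5)·R2: [0, 0, -13/5, -312/5]
Echelon form has 3 nonzero rows, so rank(A) = 3.
The rank gives the maximum number of linearly independent columns: 3.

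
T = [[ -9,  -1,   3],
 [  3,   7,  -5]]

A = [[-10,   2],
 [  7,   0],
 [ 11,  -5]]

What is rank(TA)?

2

First compute TA:
[[116, -33],
 [-36,  31]]
Now row reduce the product.
R2 ← R2 + (9/29)·R1: [0, 602/29]
2 nonzero rows, so rank(TA) = 2.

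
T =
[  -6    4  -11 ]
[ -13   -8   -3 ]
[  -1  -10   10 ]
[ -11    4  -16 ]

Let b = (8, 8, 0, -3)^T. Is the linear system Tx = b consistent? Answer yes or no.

Row reduce the augmented matrix [T | b].
R2 ← R2 − (13/6)·R1: [0, -50/3, 125/6, -28/3]
R3 ← R3 − (1/6)·R1: [0, -32/3, 71/6, -4/3]
R4 ← R4 − (11/6)·R1: [0, -10/3, 25/6, -53/3]
R3 ← R3 − (16/25)·R2: [0, 0, -3/2, 116/25]
R4 ← R4 − (1/5)·R2: [0, 0, 0, -79/5]
The echelon form has 4 nonzero rows; the last pivot sits in the augmented column, so rank(T) = 3 but rank([T|b]) = 4.
Since the ranks differ, the system is inconsistent.

no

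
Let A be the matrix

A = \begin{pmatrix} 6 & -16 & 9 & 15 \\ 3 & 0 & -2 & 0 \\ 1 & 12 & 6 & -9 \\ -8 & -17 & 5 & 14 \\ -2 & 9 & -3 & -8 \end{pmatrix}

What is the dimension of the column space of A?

4

Row reduce to echelon form.
R2 ← R2 − (1/2)·R1: [0, 8, -13/2, -15/2]
R3 ← R3 − (1/6)·R1: [0, 44/3, 9/2, -23/2]
R4 ← R4 + (4/3)·R1: [0, -115/3, 17, 34]
R5 ← R5 + (1/3)·R1: [0, 11/3, 0, -3]
R3 ← R3 − (11/6)·R2: [0, 0, 197/12, 9/4]
R4 ← R4 + (115/24)·R2: [0, 0, -679/48, -31/16]
R5 ← R5 − (11/24)·R2: [0, 0, 143/48, 7/16]
R4 ← R4 + (679/788)·R3: [0, 0, 0, 1/788]
R5 ← R5 − (143/788)·R3: [0, 0, 0, 23/788]
R5 ← R5 − (23)·R4: [0, 0, 0, 0]
Echelon form has 4 nonzero rows, so rank(A) = 4.
The column space has dimension equal to the rank: 4.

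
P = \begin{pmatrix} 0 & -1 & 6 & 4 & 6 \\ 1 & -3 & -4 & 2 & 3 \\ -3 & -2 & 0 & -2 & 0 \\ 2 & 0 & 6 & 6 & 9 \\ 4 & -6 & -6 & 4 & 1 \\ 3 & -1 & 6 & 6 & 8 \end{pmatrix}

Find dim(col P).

Row reduce to echelon form.
Swap R1 ↔ R2
R3 ← R3 + (3)·R1: [0, -11, -12, 4, 9]
R4 ← R4 − (2)·R1: [0, 6, 14, 2, 3]
R5 ← R5 − (4)·R1: [0, 6, 10, -4, -11]
R6 ← R6 − (3)·R1: [0, 8, 18, 0, -1]
R3 ← R3 − (11)·R2: [0, 0, -78, -40, -57]
R4 ← R4 + (6)·R2: [0, 0, 50, 26, 39]
R5 ← R5 + (6)·R2: [0, 0, 46, 20, 25]
R6 ← R6 + (8)·R2: [0, 0, 66, 32, 47]
R4 ← R4 + (25/39)·R3: [0, 0, 0, 14/39, 32/13]
R5 ← R5 + (23/39)·R3: [0, 0, 0, -140/39, -112/13]
R6 ← R6 + (11/13)·R3: [0, 0, 0, -24/13, -16/13]
R5 ← R5 + (10)·R4: [0, 0, 0, 0, 16]
R6 ← R6 + (36/7)·R4: [0, 0, 0, 0, 80/7]
R6 ← R6 − (5/7)·R5: [0, 0, 0, 0, 0]
Echelon form has 5 nonzero rows, so rank(P) = 5.
The column space has dimension equal to the rank: 5.

5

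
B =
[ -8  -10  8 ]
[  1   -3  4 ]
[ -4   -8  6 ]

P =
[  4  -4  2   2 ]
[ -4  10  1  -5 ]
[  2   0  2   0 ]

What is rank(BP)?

2

First compute BP:
[[ 24, -68, -10,  34],
 [ 24, -34,   7,  17],
 [ 28, -64,  -4,  32]]
Now row reduce the product.
R2 ← R2 − R1: [0, 34, 17, -17]
R3 ← R3 − (7/6)·R1: [0, 46/3, 23/3, -23/3]
R3 ← R3 − (23/51)·R2: [0, 0, 0, 0]
2 nonzero rows, so rank(BP) = 2.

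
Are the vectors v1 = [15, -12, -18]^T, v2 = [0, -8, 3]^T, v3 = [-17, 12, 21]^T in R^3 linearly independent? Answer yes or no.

Form the matrix with these vectors as rows and row reduce.
R3 ← R3 + (17/15)·R1: [0, -8/5, 3/5]
R3 ← R3 − (1/5)·R2: [0, 0, 0]
2 nonzero rows, so the 3 vectors span a space of dimension 2.
Since 2 < 3, the vectors are linearly dependent.

no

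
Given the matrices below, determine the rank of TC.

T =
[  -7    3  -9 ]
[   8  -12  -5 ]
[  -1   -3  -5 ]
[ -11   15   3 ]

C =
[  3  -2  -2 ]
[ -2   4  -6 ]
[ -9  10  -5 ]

2

First compute TC:
[[ 54, -64,  41],
 [ 93, -114,  81],
 [ 48, -60,  45],
 [-90, 112, -83]]
Now row reduce the product.
R2 ← R2 − (31/18)·R1: [0, -34/9, 187/18]
R3 ← R3 − (8/9)·R1: [0, -28/9, 77/9]
R4 ← R4 + (5/3)·R1: [0, 16/3, -44/3]
R3 ← R3 − (14/17)·R2: [0, 0, 0]
R4 ← R4 + (24/17)·R2: [0, 0, 0]
2 nonzero rows, so rank(TC) = 2.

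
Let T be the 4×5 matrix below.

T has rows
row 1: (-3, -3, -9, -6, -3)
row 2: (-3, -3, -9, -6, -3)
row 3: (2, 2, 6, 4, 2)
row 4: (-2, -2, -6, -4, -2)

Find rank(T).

Row reduce to echelon form.
R2 ← R2 − R1: [0, 0, 0, 0, 0]
R3 ← R3 + (2/3)·R1: [0, 0, 0, 0, 0]
R4 ← R4 − (2/3)·R1: [0, 0, 0, 0, 0]
Echelon form has 1 nonzero row, so rank(T) = 1.

1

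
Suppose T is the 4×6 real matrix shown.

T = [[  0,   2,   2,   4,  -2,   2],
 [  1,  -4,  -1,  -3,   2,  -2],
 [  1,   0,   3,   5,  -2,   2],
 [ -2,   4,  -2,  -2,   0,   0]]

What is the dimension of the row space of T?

Row reduce to echelon form.
Swap R1 ↔ R2
R3 ← R3 − R1: [0, 4, 4, 8, -4, 4]
R4 ← R4 + (2)·R1: [0, -4, -4, -8, 4, -4]
R3 ← R3 − (2)·R2: [0, 0, 0, 0, 0, 0]
R4 ← R4 + (2)·R2: [0, 0, 0, 0, 0, 0]
Echelon form has 2 nonzero rows, so rank(T) = 2.
The row space has dimension equal to the rank: 2.

2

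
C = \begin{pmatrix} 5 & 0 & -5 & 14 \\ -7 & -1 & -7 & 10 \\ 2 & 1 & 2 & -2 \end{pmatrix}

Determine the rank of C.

3

Row reduce to echelon form.
R2 ← R2 + (7/5)·R1: [0, -1, -14, 148/5]
R3 ← R3 − (2/5)·R1: [0, 1, 4, -38/5]
R3 ← R3 + R2: [0, 0, -10, 22]
Echelon form has 3 nonzero rows, so rank(C) = 3.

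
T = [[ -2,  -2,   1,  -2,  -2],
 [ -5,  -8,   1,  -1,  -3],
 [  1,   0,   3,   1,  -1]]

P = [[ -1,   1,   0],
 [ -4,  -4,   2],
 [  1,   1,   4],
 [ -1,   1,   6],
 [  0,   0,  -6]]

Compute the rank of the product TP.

First compute TP:
[[ 13,   5,   0],
 [ 39,  27,   0],
 [  1,   5,  24]]
Now row reduce the product.
R2 ← R2 − (3)·R1: [0, 12, 0]
R3 ← R3 − (1/13)·R1: [0, 60/13, 24]
R3 ← R3 − (5/13)·R2: [0, 0, 24]
3 nonzero rows, so rank(TP) = 3.

3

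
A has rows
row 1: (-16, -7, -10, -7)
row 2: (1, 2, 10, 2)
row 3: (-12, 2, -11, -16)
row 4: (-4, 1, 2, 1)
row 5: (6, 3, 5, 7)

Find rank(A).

4

Row reduce to echelon form.
R2 ← R2 + (1/16)·R1: [0, 25/16, 75/8, 25/16]
R3 ← R3 − (3/4)·R1: [0, 29/4, -7/2, -43/4]
R4 ← R4 − (1/4)·R1: [0, 11/4, 9/2, 11/4]
R5 ← R5 + (3/8)·R1: [0, 3/8, 5/4, 35/8]
R3 ← R3 − (116/25)·R2: [0, 0, -47, -18]
R4 ← R4 − (44/25)·R2: [0, 0, -12, 0]
R5 ← R5 − (6/25)·R2: [0, 0, -1, 4]
R4 ← R4 − (12/47)·R3: [0, 0, 0, 216/47]
R5 ← R5 − (1/47)·R3: [0, 0, 0, 206/47]
R5 ← R5 − (103/108)·R4: [0, 0, 0, 0]
Echelon form has 4 nonzero rows, so rank(A) = 4.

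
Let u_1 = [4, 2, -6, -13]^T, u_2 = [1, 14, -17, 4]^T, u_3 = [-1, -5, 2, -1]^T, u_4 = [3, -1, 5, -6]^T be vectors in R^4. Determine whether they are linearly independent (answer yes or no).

Form the matrix with these vectors as rows and row reduce.
R2 ← R2 − (1/4)·R1: [0, 27/2, -31/2, 29/4]
R3 ← R3 + (1/4)·R1: [0, -9/2, 1/2, -17/4]
R4 ← R4 − (3/4)·R1: [0, -5/2, 19/2, 15/4]
R3 ← R3 + (1/3)·R2: [0, 0, -14/3, -11/6]
R4 ← R4 + (5/27)·R2: [0, 0, 179/27, 275/54]
R4 ← R4 + (179/126)·R3: [0, 0, 0, 209/84]
4 nonzero rows, so the 4 vectors span a space of dimension 4.
Since 4 = 4, the vectors are linearly independent.

yes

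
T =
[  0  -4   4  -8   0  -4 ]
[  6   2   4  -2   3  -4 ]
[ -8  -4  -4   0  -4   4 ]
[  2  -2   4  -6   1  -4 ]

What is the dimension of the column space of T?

Row reduce to echelon form.
Swap R1 ↔ R2
R3 ← R3 + (4/3)·R1: [0, -4/3, 4/3, -8/3, 0, -4/3]
R4 ← R4 − (1/3)·R1: [0, -8/3, 8/3, -16/3, 0, -8/3]
R3 ← R3 − (1/3)·R2: [0, 0, 0, 0, 0, 0]
R4 ← R4 − (2/3)·R2: [0, 0, 0, 0, 0, 0]
Echelon form has 2 nonzero rows, so rank(T) = 2.
The column space has dimension equal to the rank: 2.

2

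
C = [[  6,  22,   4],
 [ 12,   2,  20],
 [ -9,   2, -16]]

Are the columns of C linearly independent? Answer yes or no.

no

Row reduce C to echelon form.
R2 ← R2 − (2)·R1: [0, -42, 12]
R3 ← R3 + (3/2)·R1: [0, 35, -10]
R3 ← R3 + (5/6)·R2: [0, 0, 0]
2 pivots among 3 columns.
Only 2 < 3 pivot columns, so the columns are linearly dependent.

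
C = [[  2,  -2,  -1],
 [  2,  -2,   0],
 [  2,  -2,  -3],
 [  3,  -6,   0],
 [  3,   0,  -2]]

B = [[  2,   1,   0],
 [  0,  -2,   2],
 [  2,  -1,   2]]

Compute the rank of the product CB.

First compute CB:
[[  2,   7,  -6],
 [  4,   6,  -4],
 [ -2,   9, -10],
 [  6,  15, -12],
 [  2,   5,  -4]]
Now row reduce the product.
R2 ← R2 − (2)·R1: [0, -8, 8]
R3 ← R3 + R1: [0, 16, -16]
R4 ← R4 − (3)·R1: [0, -6, 6]
R5 ← R5 − R1: [0, -2, 2]
R3 ← R3 + (2)·R2: [0, 0, 0]
R4 ← R4 − (3/4)·R2: [0, 0, 0]
R5 ← R5 − (1/4)·R2: [0, 0, 0]
2 nonzero rows, so rank(CB) = 2.

2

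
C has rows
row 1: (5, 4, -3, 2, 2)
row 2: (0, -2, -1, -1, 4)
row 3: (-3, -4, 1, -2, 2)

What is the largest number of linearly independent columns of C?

Row reduce to echelon form.
R3 ← R3 + (3/5)·R1: [0, -8/5, -4/5, -4/5, 16/5]
R3 ← R3 − (4/5)·R2: [0, 0, 0, 0, 0]
Echelon form has 2 nonzero rows, so rank(C) = 2.
The rank gives the maximum number of linearly independent columns: 2.

2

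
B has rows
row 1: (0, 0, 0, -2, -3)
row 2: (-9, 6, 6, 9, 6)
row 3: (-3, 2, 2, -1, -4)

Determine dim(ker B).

Row reduce to echelon form.
Swap R1 ↔ R2
R3 ← R3 − (1/3)·R1: [0, 0, 0, -4, -6]
R3 ← R3 − (2)·R2: [0, 0, 0, 0, 0]
2 nonzero rows, so rank(B) = 2.
B has 5 columns; by rank–nullity, nullity = 5 − 2 = 3.

3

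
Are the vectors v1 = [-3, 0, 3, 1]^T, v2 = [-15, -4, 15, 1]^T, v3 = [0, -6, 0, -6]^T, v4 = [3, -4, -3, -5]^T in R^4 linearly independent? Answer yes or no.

no

Form the matrix with these vectors as rows and row reduce.
R2 ← R2 − (5)·R1: [0, -4, 0, -4]
R4 ← R4 + R1: [0, -4, 0, -4]
R3 ← R3 − (3/2)·R2: [0, 0, 0, 0]
R4 ← R4 − R2: [0, 0, 0, 0]
2 nonzero rows, so the 4 vectors span a space of dimension 2.
Since 2 < 4, the vectors are linearly dependent.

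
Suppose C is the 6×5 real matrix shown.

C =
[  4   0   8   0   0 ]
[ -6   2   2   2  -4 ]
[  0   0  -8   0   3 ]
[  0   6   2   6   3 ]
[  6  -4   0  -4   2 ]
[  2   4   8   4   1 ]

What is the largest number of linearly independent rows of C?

3

Row reduce to echelon form.
R2 ← R2 + (3/2)·R1: [0, 2, 14, 2, -4]
R5 ← R5 − (3/2)·R1: [0, -4, -12, -4, 2]
R6 ← R6 − (1/2)·R1: [0, 4, 4, 4, 1]
R4 ← R4 − (3)·R2: [0, 0, -40, 0, 15]
R5 ← R5 + (2)·R2: [0, 0, 16, 0, -6]
R6 ← R6 − (2)·R2: [0, 0, -24, 0, 9]
R4 ← R4 − (5)·R3: [0, 0, 0, 0, 0]
R5 ← R5 + (2)·R3: [0, 0, 0, 0, 0]
R6 ← R6 − (3)·R3: [0, 0, 0, 0, 0]
Echelon form has 3 nonzero rows, so rank(C) = 3.
The rank gives the maximum number of linearly independent rows: 3.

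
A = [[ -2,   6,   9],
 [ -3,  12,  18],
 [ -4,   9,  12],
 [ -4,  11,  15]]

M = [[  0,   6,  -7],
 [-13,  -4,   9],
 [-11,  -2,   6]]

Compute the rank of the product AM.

2

First compute AM:
[[-177, -54, 122],
 [-354, -102, 237],
 [-249, -84, 181],
 [-308, -98, 217]]
Now row reduce the product.
R2 ← R2 − (2)·R1: [0, 6, -7]
R3 ← R3 − (83/59)·R1: [0, -474/59, 553/59]
R4 ← R4 − (308/177)·R1: [0, -238/59, 833/177]
R3 ← R3 + (79/59)·R2: [0, 0, 0]
R4 ← R4 + (119/177)·R2: [0, 0, 0]
2 nonzero rows, so rank(AM) = 2.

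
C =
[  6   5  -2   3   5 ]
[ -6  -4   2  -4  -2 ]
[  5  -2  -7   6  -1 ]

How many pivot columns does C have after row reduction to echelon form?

Row reduce to echelon form.
R2 ← R2 + R1: [0, 1, 0, -1, 3]
R3 ← R3 − (5/6)·R1: [0, -37/6, -16/3, 7/2, -31/6]
R3 ← R3 + (37/6)·R2: [0, 0, -16/3, -8/3, 40/3]
Echelon form has 3 nonzero rows, so rank(C) = 3.
Each nonzero row contributes one pivot column: 3 pivot columns.

3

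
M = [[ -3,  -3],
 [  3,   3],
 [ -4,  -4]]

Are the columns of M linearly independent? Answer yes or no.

Row reduce M to echelon form.
R2 ← R2 + R1: [0, 0]
R3 ← R3 − (4/3)·R1: [0, 0]
1 pivot among 2 columns.
Only 1 < 2 pivot columns, so the columns are linearly dependent.

no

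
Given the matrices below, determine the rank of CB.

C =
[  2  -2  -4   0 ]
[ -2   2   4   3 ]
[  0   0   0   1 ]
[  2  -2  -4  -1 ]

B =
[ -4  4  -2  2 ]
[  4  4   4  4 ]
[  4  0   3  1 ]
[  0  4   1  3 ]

2

First compute CB:
[[-32,   0, -24,  -8],
 [ 32,  12,  27,  17],
 [  0,   4,   1,   3],
 [-32,  -4, -25, -11]]
Now row reduce the product.
R2 ← R2 + R1: [0, 12, 3, 9]
R4 ← R4 − R1: [0, -4, -1, -3]
R3 ← R3 − (1/3)·R2: [0, 0, 0, 0]
R4 ← R4 + (1/3)·R2: [0, 0, 0, 0]
2 nonzero rows, so rank(CB) = 2.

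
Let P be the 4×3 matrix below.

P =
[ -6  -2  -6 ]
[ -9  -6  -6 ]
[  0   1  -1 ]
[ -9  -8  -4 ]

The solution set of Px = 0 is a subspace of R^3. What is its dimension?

1

Row reduce to echelon form.
R2 ← R2 − (3/2)·R1: [0, -3, 3]
R4 ← R4 − (3/2)·R1: [0, -5, 5]
R3 ← R3 + (1/3)·R2: [0, 0, 0]
R4 ← R4 − (5/3)·R2: [0, 0, 0]
2 nonzero rows, so rank(P) = 2.
P has 3 columns; by rank–nullity, nullity = 3 − 2 = 1.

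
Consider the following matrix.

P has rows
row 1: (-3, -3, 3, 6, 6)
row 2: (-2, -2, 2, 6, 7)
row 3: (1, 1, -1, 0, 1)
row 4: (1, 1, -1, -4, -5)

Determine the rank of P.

Row reduce to echelon form.
R2 ← R2 − (2/3)·R1: [0, 0, 0, 2, 3]
R3 ← R3 + (1/3)·R1: [0, 0, 0, 2, 3]
R4 ← R4 + (1/3)·R1: [0, 0, 0, -2, -3]
R3 ← R3 − R2: [0, 0, 0, 0, 0]
R4 ← R4 + R2: [0, 0, 0, 0, 0]
Echelon form has 2 nonzero rows, so rank(P) = 2.

2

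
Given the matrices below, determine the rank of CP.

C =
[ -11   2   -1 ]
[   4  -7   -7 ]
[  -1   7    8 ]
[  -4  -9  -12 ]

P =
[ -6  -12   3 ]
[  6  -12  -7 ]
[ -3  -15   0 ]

First compute CP:
[[ 81, 123, -47],
 [-45, 141,  61],
 [ 24, -192, -52],
 [  6, 336,  51]]
Now row reduce the product.
R2 ← R2 + (5/9)·R1: [0, 628/3, 314/9]
R3 ← R3 − (8/27)·R1: [0, -2056/9, -1028/27]
R4 ← R4 − (2/27)·R1: [0, 2942/9, 1471/27]
R3 ← R3 + (514/471)·R2: [0, 0, 0]
R4 ← R4 − (1471/942)·R2: [0, 0, 0]
2 nonzero rows, so rank(CP) = 2.

2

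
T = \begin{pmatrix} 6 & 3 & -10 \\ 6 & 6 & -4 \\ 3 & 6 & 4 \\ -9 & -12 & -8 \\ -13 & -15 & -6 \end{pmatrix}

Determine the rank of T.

Row reduce to echelon form.
R2 ← R2 − R1: [0, 3, 6]
R3 ← R3 − (1/2)·R1: [0, 9/2, 9]
R4 ← R4 + (3/2)·R1: [0, -15/2, -23]
R5 ← R5 + (13/6)·R1: [0, -17/2, -83/3]
R3 ← R3 − (3/2)·R2: [0, 0, 0]
R4 ← R4 + (5/2)·R2: [0, 0, -8]
R5 ← R5 + (17/6)·R2: [0, 0, -32/3]
Swap R3 ↔ R4
R5 ← R5 − (4/3)·R3: [0, 0, 0]
Echelon form has 3 nonzero rows, so rank(T) = 3.

3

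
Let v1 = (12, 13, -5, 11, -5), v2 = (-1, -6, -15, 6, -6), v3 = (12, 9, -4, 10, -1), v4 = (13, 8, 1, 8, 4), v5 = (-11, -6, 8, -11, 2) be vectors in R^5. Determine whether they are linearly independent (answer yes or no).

no

Form the matrix with these vectors as rows and row reduce.
R2 ← R2 + (1/12)·R1: [0, -59/12, -185/12, 83/12, -77/12]
R3 ← R3 − R1: [0, -4, 1, -1, 4]
R4 ← R4 − (13/12)·R1: [0, -73/12, 77/12, -47/12, 113/12]
R5 ← R5 + (11/12)·R1: [0, 71/12, 41/12, -11/12, -31/12]
R3 ← R3 − (48/59)·R2: [0, 0, 799/59, -391/59, 544/59]
R4 ← R4 − (73/59)·R2: [0, 0, 1504/59, -736/59, 1024/59]
R5 ← R5 + (71/59)·R2: [0, 0, -893/59, 437/59, -608/59]
R4 ← R4 − (32/17)·R3: [0, 0, 0, 0, 0]
R5 ← R5 + (19/17)·R3: [0, 0, 0, 0, 0]
3 nonzero rows, so the 5 vectors span a space of dimension 3.
Since 3 < 5, the vectors are linearly dependent.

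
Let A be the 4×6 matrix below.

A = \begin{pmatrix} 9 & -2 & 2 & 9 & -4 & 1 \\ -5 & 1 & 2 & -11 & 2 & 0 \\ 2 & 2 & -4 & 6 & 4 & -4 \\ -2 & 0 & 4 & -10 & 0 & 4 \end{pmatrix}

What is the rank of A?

Row reduce to echelon form.
R2 ← R2 + (5/9)·R1: [0, -1/9, 28/9, -6, -2/9, 5/9]
R3 ← R3 − (2/9)·R1: [0, 22/9, -40/9, 4, 44/9, -38/9]
R4 ← R4 + (2/9)·R1: [0, -4/9, 40/9, -8, -8/9, 38/9]
R3 ← R3 + (22)·R2: [0, 0, 64, -128, 0, 8]
R4 ← R4 − (4)·R2: [0, 0, -8, 16, 0, 2]
R4 ← R4 + (1/8)·R3: [0, 0, 0, 0, 0, 3]
Echelon form has 4 nonzero rows, so rank(A) = 4.

4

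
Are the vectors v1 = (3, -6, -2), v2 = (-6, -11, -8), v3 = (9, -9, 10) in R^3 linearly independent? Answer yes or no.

Form the matrix with these vectors as rows and row reduce.
R2 ← R2 + (2)·R1: [0, -23, -12]
R3 ← R3 − (3)·R1: [0, 9, 16]
R3 ← R3 + (9/23)·R2: [0, 0, 260/23]
3 nonzero rows, so the 3 vectors span a space of dimension 3.
Since 3 = 3, the vectors are linearly independent.

yes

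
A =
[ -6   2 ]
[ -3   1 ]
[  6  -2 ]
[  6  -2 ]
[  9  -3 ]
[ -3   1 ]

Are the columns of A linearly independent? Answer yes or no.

no

Row reduce A to echelon form.
R2 ← R2 − (1/2)·R1: [0, 0]
R3 ← R3 + R1: [0, 0]
R4 ← R4 + R1: [0, 0]
R5 ← R5 + (3/2)·R1: [0, 0]
R6 ← R6 − (1/2)·R1: [0, 0]
1 pivot among 2 columns.
Only 1 < 2 pivot columns, so the columns are linearly dependent.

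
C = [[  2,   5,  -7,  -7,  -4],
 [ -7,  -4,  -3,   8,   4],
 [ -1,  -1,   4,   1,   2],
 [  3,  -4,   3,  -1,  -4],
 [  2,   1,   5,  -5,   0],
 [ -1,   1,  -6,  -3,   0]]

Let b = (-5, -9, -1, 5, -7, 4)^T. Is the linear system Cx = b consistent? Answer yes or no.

no

Row reduce the augmented matrix [C | b].
R2 ← R2 + (7/2)·R1: [0, 27/2, -55/2, -33/2, -10, -53/2]
R3 ← R3 + (1/2)·R1: [0, 3/2, 1/2, -5/2, 0, -7/2]
R4 ← R4 − (3/2)·R1: [0, -23/2, 27/2, 19/2, 2, 25/2]
R5 ← R5 − R1: [0, -4, 12, 2, 4, -2]
R6 ← R6 + (1/2)·R1: [0, 7/2, -19/2, -13/2, -2, 3/2]
R3 ← R3 − (1/9)·R2: [0, 0, 32/9, -2/3, 10/9, -5/9]
R4 ← R4 + (23/27)·R2: [0, 0, -268/27, -41/9, -176/27, -272/27]
R5 ← R5 + (8/27)·R2: [0, 0, 104/27, -26/9, 28/27, -266/27]
R6 ← R6 − (7/27)·R2: [0, 0, -64/27, -20/9, 16/27, 226/27]
R4 ← R4 + (67/24)·R3: [0, 0, 0, -77/12, -41/12, -93/8]
R5 ← R5 − (13/12)·R3: [0, 0, 0, -13/6, -1/6, -37/4]
R6 ← R6 + (2/3)·R3: [0, 0, 0, -8/3, 4/3, 8]
R5 ← R5 − (26/77)·R4: [0, 0, 0, 0, 76/77, -410/77]
R6 ← R6 − (32/77)·R4: [0, 0, 0, 0, 212/77, 988/77]
R6 ← R6 − (53/19)·R5: [0, 0, 0, 0, 0, 526/19]
The echelon form has 6 nonzero rows; the last pivot sits in the augmented column, so rank(C) = 5 but rank([C|b]) = 6.
Since the ranks differ, the system is inconsistent.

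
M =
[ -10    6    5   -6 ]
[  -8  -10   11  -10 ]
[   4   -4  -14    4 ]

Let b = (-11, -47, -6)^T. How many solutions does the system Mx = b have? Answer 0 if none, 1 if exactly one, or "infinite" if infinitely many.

infinite

Row reduce the augmented matrix [M | b].
R2 ← R2 − (4/5)·R1: [0, -74/5, 7, -26/5, -191/5]
R3 ← R3 + (2/5)·R1: [0, -8/5, -12, 8/5, -52/5]
R3 ← R3 − (4/37)·R2: [0, 0, -472/37, 80/37, -232/37]
The echelon form has 3 nonzero rows, and every pivot lies in the first 4 columns, so rank(M) = rank([M|b]) = 3.
The system is consistent.
rank = 3 < 4 unknowns, so there are infinitely many solutions.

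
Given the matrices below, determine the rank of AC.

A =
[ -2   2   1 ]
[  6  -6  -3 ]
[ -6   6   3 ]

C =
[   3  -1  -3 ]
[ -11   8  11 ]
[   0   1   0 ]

1

First compute AC:
[[-28,  19,  28],
 [ 84, -57, -84],
 [-84,  57,  84]]
Now row reduce the product.
R2 ← R2 + (3)·R1: [0, 0, 0]
R3 ← R3 − (3)·R1: [0, 0, 0]
1 nonzero row, so rank(AC) = 1.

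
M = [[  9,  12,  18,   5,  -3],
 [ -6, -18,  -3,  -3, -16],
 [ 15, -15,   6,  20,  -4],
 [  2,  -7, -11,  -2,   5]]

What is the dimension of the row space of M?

4

Row reduce to echelon form.
R2 ← R2 + (2/3)·R1: [0, -10, 9, 1/3, -18]
R3 ← R3 − (5/3)·R1: [0, -35, -24, 35/3, 1]
R4 ← R4 − (2/9)·R1: [0, -29/3, -15, -28/9, 17/3]
R3 ← R3 − (7/2)·R2: [0, 0, -111/2, 21/2, 64]
R4 ← R4 − (29/30)·R2: [0, 0, -237/10, -103/30, 346/15]
R4 ← R4 − (79/185)·R3: [0, 0, 0, -4394/555, -2366/555]
Echelon form has 4 nonzero rows, so rank(M) = 4.
The row space has dimension equal to the rank: 4.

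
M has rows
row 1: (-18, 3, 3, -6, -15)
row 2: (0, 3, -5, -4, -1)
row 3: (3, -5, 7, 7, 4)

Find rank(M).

2

Row reduce to echelon form.
R3 ← R3 + (1/6)·R1: [0, -9/2, 15/2, 6, 3/2]
R3 ← R3 + (3/2)·R2: [0, 0, 0, 0, 0]
Echelon form has 2 nonzero rows, so rank(M) = 2.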